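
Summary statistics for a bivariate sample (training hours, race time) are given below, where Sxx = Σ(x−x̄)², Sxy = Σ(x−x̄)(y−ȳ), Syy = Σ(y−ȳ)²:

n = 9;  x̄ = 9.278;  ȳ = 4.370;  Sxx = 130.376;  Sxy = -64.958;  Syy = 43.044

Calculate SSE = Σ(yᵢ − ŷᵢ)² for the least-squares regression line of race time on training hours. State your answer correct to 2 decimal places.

10.68

b = Sxy/Sxx = -64.958/130.376 = -0.498236
SSE = Syy − b·Sxy = 43.044 − (-0.498236)·(-64.958) = 10.679594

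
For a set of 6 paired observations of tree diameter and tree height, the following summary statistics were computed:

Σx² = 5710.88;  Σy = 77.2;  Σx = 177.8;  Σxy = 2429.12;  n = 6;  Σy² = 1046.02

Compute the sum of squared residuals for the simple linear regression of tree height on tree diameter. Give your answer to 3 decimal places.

7.469

Sxx = Σx² − (Σx)²/n = 5710.88 − 5268.806667 = 442.073333
Sxy = Σxy − (Σx)(Σy)/n = 2429.12 − 2287.693333 = 141.426667
Syy = Σy² − (Σy)²/n = 1046.02 − 993.306667 = 52.713333
b = Sxy/Sxx = 141.426667/442.073333 = 0.319917
SSE = Syy − b·Sxy = 52.713333 − 0.319917·141.426667 = 7.468573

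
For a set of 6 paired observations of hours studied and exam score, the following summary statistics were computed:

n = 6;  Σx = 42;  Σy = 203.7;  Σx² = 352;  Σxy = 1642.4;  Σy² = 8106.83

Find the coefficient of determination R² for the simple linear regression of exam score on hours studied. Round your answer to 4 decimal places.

Sxx = Σx² − (Σx)²/n = 352 − 294 = 58
Sxy = Σxy − (Σx)(Σy)/n = 1642.4 − 1425.9 = 216.5
Syy = Σy² − (Σy)²/n = 8106.83 − 6915.615 = 1191.215
R² = Sxy²/(Sxx·Syy) = (216.5)²/(58·1191.215) = 0.678418

0.6784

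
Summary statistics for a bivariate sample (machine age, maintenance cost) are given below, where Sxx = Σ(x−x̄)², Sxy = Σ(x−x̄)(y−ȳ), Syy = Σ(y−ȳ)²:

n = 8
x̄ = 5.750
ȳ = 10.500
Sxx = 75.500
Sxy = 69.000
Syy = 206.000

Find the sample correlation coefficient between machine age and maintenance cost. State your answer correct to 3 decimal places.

r = Sxy/√(Sxx·Syy) = 69/√(15553) = 69/124.711667 = 0.553276

0.553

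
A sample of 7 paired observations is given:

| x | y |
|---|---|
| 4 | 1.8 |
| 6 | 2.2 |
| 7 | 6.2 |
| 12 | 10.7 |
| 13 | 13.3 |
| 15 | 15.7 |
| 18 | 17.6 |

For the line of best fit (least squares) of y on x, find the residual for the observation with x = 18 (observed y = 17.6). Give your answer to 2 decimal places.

n = 7, Σx = 75, Σy = 67.5, Σxy = 917.4, Σx² = 963
Sxx = Σx² − (Σx)²/n = 963 − 803.571429 = 159.428571
Sxy = Σxy − (Σx)(Σy)/n = 917.4 − 723.214286 = 194.185714
b = Sxy/Sxx = 194.185714/159.428571 = 1.218011
a = ȳ − b·x̄ = 9.642857 − 1.218011·10.714286 = -3.407258
ŷ(18) = -3.407258 + 1.218011·18 = 18.516935
residual = y − ŷ = 17.6 − 18.516935 = -0.916935

-0.92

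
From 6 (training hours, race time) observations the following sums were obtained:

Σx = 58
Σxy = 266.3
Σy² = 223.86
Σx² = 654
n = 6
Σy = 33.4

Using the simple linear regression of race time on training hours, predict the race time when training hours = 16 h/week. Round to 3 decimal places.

1.728

Sxx = Σx² − (Σx)²/n = 654 − 560.666667 = 93.333333
Sxy = Σxy − (Σx)(Σy)/n = 266.3 − 322.866667 = -56.566667
b = Sxy/Sxx = -56.566667/93.333333 = -0.606071
a = ȳ − b·x̄ = 5.566667 − (-0.606071)·9.666667 = 11.425357
ŷ(16) = a + b·16 = 11.425357 + (-0.606071)·16 = 1.728214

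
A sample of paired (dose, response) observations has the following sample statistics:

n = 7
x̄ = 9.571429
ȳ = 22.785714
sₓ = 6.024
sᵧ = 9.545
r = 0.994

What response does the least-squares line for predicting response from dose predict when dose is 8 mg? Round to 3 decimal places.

b = r · sᵧ/sₓ = 0.994 · 9.545/6.024 = 1.574988
a = ȳ − b·x̄ = 22.785714 − 1.574988·9.571429 = 7.710825
ŷ(8) = a + b·8 = 7.710825 + 1.574988·8 = 20.310732

20.311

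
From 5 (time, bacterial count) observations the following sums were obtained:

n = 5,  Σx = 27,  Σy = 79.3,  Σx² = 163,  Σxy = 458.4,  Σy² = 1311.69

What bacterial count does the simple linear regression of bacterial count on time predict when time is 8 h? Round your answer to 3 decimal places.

Sxx = Σx² − (Σx)²/n = 163 − 145.8 = 17.2
Sxy = Σxy − (Σx)(Σy)/n = 458.4 − 428.22 = 30.18
b = Sxy/Sxx = 30.18/17.2 = 1.754651
a = ȳ − b·x̄ = 15.86 − 1.754651·5.4 = 6.384884
ŷ(8) = a + b·8 = 6.384884 + 1.754651·8 = 20.422093

20.422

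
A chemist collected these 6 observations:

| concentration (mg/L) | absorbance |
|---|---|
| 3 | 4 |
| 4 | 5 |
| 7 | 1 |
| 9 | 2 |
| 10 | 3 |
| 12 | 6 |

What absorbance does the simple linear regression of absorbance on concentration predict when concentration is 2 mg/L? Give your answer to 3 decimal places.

3.366

n = 6, Σx = 45, Σy = 21, Σxy = 159, Σx² = 399
Sxx = Σx² − (Σx)²/n = 399 − 337.5 = 61.5
Sxy = Σxy − (Σx)(Σy)/n = 159 − 157.5 = 1.5
b = Sxy/Sxx = 1.5/61.5 = 0.024390
a = ȳ − b·x̄ = 3.5 − 0.024390·7.5 = 3.317073
ŷ(2) = a + b·2 = 3.317073 + 0.024390·2 = 3.365854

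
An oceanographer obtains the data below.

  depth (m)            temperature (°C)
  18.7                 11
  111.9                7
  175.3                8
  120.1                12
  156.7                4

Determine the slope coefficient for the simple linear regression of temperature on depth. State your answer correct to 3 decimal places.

n = 5, Σx = 582.7, Σy = 42, Σxy = 4459.4, Σx² = 82580.29
Sxx = Σx² − (Σx)²/n = 82580.29 − 67907.858 = 14672.432
Sxy = Σxy − (Σx)(Σy)/n = 4459.4 − 4894.68 = -435.28
b = Sxy/Sxx = -435.28/14672.432 = -0.029667

-0.030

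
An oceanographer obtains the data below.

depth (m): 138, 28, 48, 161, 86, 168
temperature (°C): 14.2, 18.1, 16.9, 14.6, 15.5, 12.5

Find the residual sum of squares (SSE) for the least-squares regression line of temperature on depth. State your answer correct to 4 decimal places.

n = 6, Σx = 629, Σy = 91.8, Σxy = 9061.2, Σx² = 83673, Σy² = 1424.52
Sxx = Σx² − (Σx)²/n = 83673 − 65940.166667 = 17732.833333
Sxy = Σxy − (Σx)(Σy)/n = 9061.2 − 9623.7 = -562.5
Syy = Σy² − (Σy)²/n = 1424.52 − 1404.54 = 19.98
b = Sxy/Sxx = -562.5/17732.833333 = -0.031721
SSE = Syy − b·Sxy = 19.98 − (-0.031721)·(-562.5) = 2.137039

2.1370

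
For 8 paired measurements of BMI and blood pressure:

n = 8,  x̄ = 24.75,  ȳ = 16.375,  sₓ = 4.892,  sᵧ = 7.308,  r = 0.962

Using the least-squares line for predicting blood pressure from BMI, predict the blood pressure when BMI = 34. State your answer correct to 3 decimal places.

29.668

b = r · sᵧ/sₓ = 0.962 · 7.308/4.892 = 1.437101
a = ȳ − b·x̄ = 16.375 − 1.437101·24.75 = -19.193239
ŷ(34) = a + b·34 = -19.193239 + 1.437101·34 = 29.668180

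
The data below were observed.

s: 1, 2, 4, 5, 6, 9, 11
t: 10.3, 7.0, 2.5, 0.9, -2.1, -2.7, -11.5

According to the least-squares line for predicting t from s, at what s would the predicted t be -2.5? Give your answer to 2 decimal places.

n = 7, Σx = 38, Σy = 4.4, Σxy = -124.6, Σx² = 284
Sxx = Σx² − (Σx)²/n = 284 − 206.285714 = 77.714286
Sxy = Σxy − (Σx)(Σy)/n = -124.6 − 23.885714 = -148.485714
b = Sxy/Sxx = -148.485714/77.714286 = -1.910662
a = ȳ − b·x̄ = 0.628571 − (-1.910662)·5.428571 = 11.000735
Set a + b·x = -2.5: x = (-2.5 − 11.000735) / (-1.910662) = 7.066000

7.07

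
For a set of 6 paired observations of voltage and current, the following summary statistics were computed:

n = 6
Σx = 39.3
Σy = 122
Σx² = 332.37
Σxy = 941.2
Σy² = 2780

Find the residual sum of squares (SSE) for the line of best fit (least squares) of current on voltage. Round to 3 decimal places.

29.940

Sxx = Σx² − (Σx)²/n = 332.37 − 257.415 = 74.955
Sxy = Σxy − (Σx)(Σy)/n = 941.2 − 799.1 = 142.1
Syy = Σy² − (Σy)²/n = 2780 − 2480.666667 = 299.333333
b = Sxy/Sxx = 142.1/74.955 = 1.895804
SSE = Syy − b·Sxy = 299.333333 − 1.895804·142.1 = 29.939564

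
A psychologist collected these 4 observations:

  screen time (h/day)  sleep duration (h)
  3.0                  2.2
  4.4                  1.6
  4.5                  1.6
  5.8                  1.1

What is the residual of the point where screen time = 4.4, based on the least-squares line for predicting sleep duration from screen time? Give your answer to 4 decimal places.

n = 4, Σx = 17.7, Σy = 6.5, Σxy = 27.22, Σx² = 82.25
Sxx = Σx² − (Σx)²/n = 82.25 − 78.3225 = 3.9275
Sxy = Σxy − (Σx)(Σy)/n = 27.22 − 28.7625 = -1.5425
b = Sxy/Sxx = -1.5425/3.9275 = -0.392743
a = ȳ − b·x̄ = 1.625 − (-0.392743)·4.425 = 3.362890
ŷ(4.4) = 3.362890 + (-0.392743)·4.4 = 1.634819
residual = y − ŷ = 1.6 − 1.634819 = -0.034819

-0.0348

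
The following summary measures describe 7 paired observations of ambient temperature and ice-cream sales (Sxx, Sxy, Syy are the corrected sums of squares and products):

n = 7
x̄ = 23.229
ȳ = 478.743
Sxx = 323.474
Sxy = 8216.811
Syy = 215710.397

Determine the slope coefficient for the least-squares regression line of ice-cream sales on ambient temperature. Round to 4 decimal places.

b = Sxy/Sxx = 8216.811/323.474 = 25.401766

25.4018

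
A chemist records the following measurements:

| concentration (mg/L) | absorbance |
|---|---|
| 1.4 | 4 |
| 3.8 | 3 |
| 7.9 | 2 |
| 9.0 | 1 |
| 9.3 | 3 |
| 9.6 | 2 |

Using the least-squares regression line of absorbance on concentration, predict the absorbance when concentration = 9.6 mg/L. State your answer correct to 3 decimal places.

n = 6, Σx = 41, Σy = 15, Σxy = 88.9, Σx² = 338.46
Sxx = Σx² − (Σx)²/n = 338.46 − 280.166667 = 58.293333
Sxy = Σxy − (Σx)(Σy)/n = 88.9 − 102.5 = -13.6
b = Sxy/Sxx = -13.6/58.293333 = -0.233303
a = ȳ − b·x̄ = 2.5 − (-0.233303)·6.833333 = 4.094236
ŷ(9.6) = a + b·9.6 = 4.094236 + (-0.233303)·9.6 = 1.854529

1.855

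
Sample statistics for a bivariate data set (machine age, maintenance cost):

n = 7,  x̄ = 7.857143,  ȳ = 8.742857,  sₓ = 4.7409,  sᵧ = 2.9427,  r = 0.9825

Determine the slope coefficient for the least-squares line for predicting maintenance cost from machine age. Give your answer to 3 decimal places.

b = r · sᵧ/sₓ = 0.9825 · 2.9427/4.7409 = 0.609843

0.610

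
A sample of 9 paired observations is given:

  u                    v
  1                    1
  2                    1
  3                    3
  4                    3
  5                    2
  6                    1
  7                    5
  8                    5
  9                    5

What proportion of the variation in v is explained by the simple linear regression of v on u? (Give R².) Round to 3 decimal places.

0.603

n = 9, Σx = 45, Σy = 26, Σxy = 160, Σx² = 285, Σy² = 100
Sxx = Σx² − (Σx)²/n = 285 − 225 = 60
Sxy = Σxy − (Σx)(Σy)/n = 160 − 130 = 30
Syy = Σy² − (Σy)²/n = 100 − 75.111111 = 24.888889
R² = Sxy²/(Sxx·Syy) = (30)²/(60·24.888889) = 0.602679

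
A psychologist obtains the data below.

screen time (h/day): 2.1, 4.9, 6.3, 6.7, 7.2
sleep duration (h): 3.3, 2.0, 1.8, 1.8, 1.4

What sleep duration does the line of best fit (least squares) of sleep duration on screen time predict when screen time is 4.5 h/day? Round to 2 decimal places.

2.38

n = 5, Σx = 27.2, Σy = 10.3, Σxy = 50.21, Σx² = 164.84
Sxx = Σx² − (Σx)²/n = 164.84 − 147.968 = 16.872
Sxy = Σxy − (Σx)(Σy)/n = 50.21 − 56.032 = -5.822
b = Sxy/Sxx = -5.822/16.872 = -0.345069
a = ȳ − b·x̄ = 2.06 − (-0.345069)·5.44 = 3.937174
ŷ(4.5) = a + b·4.5 = 3.937174 + (-0.345069)·4.5 = 2.384365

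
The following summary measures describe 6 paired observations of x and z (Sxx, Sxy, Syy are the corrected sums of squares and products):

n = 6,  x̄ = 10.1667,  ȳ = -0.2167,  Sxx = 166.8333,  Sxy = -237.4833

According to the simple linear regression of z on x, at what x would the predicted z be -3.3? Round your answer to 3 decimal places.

b = Sxy/Sxx = -237.4833/166.8333 = -1.423477
a = ȳ − b·x̄ = -0.2167 − (-1.423477)·10.1667 = 14.255360
Set a + b·x = -3.3: x = (-3.3 − 14.255360) / (-1.423477) = 12.332735

12.333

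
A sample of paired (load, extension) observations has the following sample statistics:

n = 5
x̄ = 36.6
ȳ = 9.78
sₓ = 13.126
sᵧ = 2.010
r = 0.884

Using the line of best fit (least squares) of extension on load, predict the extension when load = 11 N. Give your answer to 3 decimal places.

6.315

b = r · sᵧ/sₓ = 0.884 · 2.01/13.126 = 0.135368
a = ȳ − b·x̄ = 9.78 − 0.135368·36.6 = 4.825532
ŷ(11) = a + b·11 = 4.825532 + 0.135368·11 = 6.314580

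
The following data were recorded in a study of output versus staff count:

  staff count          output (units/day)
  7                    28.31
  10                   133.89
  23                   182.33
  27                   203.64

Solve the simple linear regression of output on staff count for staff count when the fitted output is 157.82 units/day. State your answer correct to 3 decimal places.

n = 4, Σx = 67, Σy = 548.17, Σxy = 11228.94, Σx² = 1407
Sxx = Σx² − (Σx)²/n = 1407 − 1122.25 = 284.75
Sxy = Σxy − (Σx)(Σy)/n = 11228.94 − 9181.8475 = 2047.0925
b = Sxy/Sxx = 2047.0925/284.75 = 7.189087
a = ȳ − b·x̄ = 137.0425 − 7.189087·16.75 = 16.625294
Set a + b·x = 157.82: x = (157.82 − 16.625294) / 7.189087 = 19.640144

19.640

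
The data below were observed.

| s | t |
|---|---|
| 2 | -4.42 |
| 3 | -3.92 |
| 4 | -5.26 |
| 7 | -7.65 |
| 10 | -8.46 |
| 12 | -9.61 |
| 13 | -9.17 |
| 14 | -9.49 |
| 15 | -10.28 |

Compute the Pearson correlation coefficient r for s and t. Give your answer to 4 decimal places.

-0.9725

n = 9, Σx = 80, Σy = -68.26, Σxy = -701.38, Σx² = 912, Σy² = 564.844
Sxx = Σx² − (Σx)²/n = 912 − 711.111111 = 200.888889
Sxy = Σxy − (Σx)(Σy)/n = -701.38 − (-606.755556) = -94.624444
Syy = Σy² − (Σy)²/n = 564.844 − 517.714178 = 47.129822
r = Sxy/√(Sxx·Syy) = -94.624444/√(9467.857620) = -94.624444/97.302917 = -0.972473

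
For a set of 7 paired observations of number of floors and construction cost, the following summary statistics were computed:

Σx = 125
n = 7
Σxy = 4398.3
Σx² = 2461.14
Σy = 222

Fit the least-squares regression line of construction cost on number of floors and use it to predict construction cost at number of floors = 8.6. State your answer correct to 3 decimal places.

14.169

Sxx = Σx² − (Σx)²/n = 2461.14 − 2232.142857 = 228.997143
Sxy = Σxy − (Σx)(Σy)/n = 4398.3 − 3964.285714 = 434.014286
b = Sxy/Sxx = 434.014286/228.997143 = 1.895283
a = ȳ − b·x̄ = 31.714286 − 1.895283·17.857143 = -2.130045
ŷ(8.6) = a + b·8.6 = -2.130045 + 1.895283·8.6 = 14.169385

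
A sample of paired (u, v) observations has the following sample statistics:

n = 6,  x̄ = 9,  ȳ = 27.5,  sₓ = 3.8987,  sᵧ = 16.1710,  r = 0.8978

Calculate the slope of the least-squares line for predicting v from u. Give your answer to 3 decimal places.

b = r · sᵧ/sₓ = 0.8978 · 16.171/3.8987 = 3.723888

3.724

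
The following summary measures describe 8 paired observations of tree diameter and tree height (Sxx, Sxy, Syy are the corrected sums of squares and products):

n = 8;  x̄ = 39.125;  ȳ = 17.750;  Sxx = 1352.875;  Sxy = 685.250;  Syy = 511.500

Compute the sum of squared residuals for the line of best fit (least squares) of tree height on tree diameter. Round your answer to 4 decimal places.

b = Sxy/Sxx = 685.25/1352.875 = 0.506514
SSE = Syy − b·Sxy = 511.5 − 0.506514·685.25 = 164.411346

164.4113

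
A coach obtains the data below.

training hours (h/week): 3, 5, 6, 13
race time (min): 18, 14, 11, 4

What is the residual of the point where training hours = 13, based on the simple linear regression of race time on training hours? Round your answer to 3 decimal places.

n = 4, Σx = 27, Σy = 47, Σxy = 242, Σx² = 239
Sxx = Σx² − (Σx)²/n = 239 − 182.25 = 56.75
Sxy = Σxy − (Σx)(Σy)/n = 242 − 317.25 = -75.25
b = Sxy/Sxx = -75.25/56.75 = -1.325991
a = ȳ − b·x̄ = 11.75 − (-1.325991)·6.75 = 20.700441
ŷ(13) = 20.700441 + (-1.325991)·13 = 3.462555
residual = y − ŷ = 4 − 3.462555 = 0.537445

0.537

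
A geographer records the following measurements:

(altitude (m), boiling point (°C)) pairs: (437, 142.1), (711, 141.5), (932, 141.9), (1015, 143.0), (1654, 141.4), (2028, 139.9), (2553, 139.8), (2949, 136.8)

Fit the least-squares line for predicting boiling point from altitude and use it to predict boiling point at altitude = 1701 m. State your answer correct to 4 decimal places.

n = 8, Σx = 12279, Σy = 1126.4, Σxy = 1718025.4, Σx² = 24658249
Sxx = Σx² − (Σx)²/n = 24658249 − 18846730.125 = 5811518.875
Sxy = Σxy − (Σx)(Σy)/n = 1718025.4 − 1728883.2 = -10857.8
b = Sxy/Sxx = -10857.8/5811518.875 = -0.001868
a = ȳ − b·x̄ = 140.8 − (-0.001868)·1534.875 = 143.667644
ŷ(1701) = a + b·1701 = 143.667644 + (-0.001868)·1701 = 140.489625

140.4896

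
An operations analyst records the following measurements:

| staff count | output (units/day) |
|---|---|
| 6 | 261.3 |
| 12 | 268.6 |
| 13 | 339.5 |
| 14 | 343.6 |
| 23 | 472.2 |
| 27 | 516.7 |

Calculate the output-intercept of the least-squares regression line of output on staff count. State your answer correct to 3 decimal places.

n = 6, Σx = 95, Σy = 2201.9, Σxy = 38826.4, Σx² = 1803
Sxx = Σx² − (Σx)²/n = 1803 − 1504.166667 = 298.833333
Sxy = Σxy − (Σx)(Σy)/n = 38826.4 − 34863.416667 = 3962.983333
b = Sxy/Sxx = 3962.983333/298.833333 = 13.261517
a = ȳ − b·x̄ = 366.983333 − 13.261517·15.833333 = 157.009314

157.009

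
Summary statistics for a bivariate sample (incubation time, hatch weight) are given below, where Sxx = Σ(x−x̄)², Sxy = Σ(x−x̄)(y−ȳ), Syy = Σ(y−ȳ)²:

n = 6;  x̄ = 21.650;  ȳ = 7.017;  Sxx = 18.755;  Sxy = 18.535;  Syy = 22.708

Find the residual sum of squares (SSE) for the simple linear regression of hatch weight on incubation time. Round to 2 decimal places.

b = Sxy/Sxx = 18.535/18.755 = 0.988270
SSE = Syy − b·Sxy = 22.708 − 0.988270·18.535 = 4.390419

4.39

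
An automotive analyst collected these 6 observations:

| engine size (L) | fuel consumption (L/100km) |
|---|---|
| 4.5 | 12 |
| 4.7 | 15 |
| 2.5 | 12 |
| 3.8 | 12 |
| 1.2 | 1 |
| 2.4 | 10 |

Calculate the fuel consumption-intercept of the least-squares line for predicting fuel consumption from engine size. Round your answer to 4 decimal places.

n = 6, Σx = 19.1, Σy = 62, Σxy = 225.3, Σx² = 70.23
Sxx = Σx² − (Σx)²/n = 70.23 − 60.801667 = 9.428333
Sxy = Σxy − (Σx)(Σy)/n = 225.3 − 197.366667 = 27.933333
b = Sxy/Sxx = 27.933333/9.428333 = 2.962701
a = ȳ − b·x̄ = 10.333333 − 2.962701·3.183333 = 0.902068

0.9021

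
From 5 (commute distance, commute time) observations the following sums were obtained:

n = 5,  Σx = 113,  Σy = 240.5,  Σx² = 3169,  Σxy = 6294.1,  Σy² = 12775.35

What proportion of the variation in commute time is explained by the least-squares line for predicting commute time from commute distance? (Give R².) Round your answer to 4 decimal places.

0.9930

Sxx = Σx² − (Σx)²/n = 3169 − 2553.8 = 615.2
Sxy = Σxy − (Σx)(Σy)/n = 6294.1 − 5435.3 = 858.8
Syy = Σy² − (Σy)²/n = 12775.35 − 11568.05 = 1207.3
R² = Sxy²/(Sxx·Syy) = (858.8)²/(615.2·1207.3) = 0.993008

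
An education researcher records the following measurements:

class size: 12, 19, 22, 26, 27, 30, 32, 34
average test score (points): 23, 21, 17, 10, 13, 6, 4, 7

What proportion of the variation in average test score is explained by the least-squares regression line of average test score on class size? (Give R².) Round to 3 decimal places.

n = 8, Σx = 202, Σy = 101, Σxy = 2206, Σx² = 5474, Σy² = 1629
Sxx = Σx² − (Σx)²/n = 5474 − 5100.5 = 373.5
Sxy = Σxy − (Σx)(Σy)/n = 2206 − 2550.25 = -344.25
Syy = Σy² − (Σy)²/n = 1629 − 1275.125 = 353.875
R² = Sxy²/(Sxx·Syy) = (-344.25)²/(373.5·353.875) = 0.896618

0.897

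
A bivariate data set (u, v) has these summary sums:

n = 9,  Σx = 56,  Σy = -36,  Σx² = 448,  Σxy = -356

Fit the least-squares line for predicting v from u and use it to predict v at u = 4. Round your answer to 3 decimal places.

-1.054

Sxx = Σx² − (Σx)²/n = 448 − 348.444444 = 99.555556
Sxy = Σxy − (Σx)(Σy)/n = -356 − (-224) = -132
b = Sxy/Sxx = -132/99.555556 = -1.325893
a = ȳ − b·x̄ = -4 − (-1.325893)·6.222222 = 4.25
ŷ(4) = a + b·4 = 4.25 + (-1.325893)·4 = -1.053571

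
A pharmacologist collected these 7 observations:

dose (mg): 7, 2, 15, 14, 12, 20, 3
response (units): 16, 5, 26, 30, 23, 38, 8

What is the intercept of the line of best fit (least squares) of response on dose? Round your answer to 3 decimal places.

2.433

n = 7, Σx = 73, Σy = 146, Σxy = 1992, Σx² = 1027
Sxx = Σx² − (Σx)²/n = 1027 − 761.285714 = 265.714286
Sxy = Σxy − (Σx)(Σy)/n = 1992 − 1522.571429 = 469.428571
b = Sxy/Sxx = 469.428571/265.714286 = 1.766667
a = ȳ − b·x̄ = 20.857143 − 1.766667·10.428571 = 2.433333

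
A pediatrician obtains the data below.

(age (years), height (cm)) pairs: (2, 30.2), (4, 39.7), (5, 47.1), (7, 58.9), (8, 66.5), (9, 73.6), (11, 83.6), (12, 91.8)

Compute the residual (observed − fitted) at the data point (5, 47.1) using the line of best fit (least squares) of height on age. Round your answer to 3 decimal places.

-0.314

n = 8, Σx = 58, Σy = 491.4, Σxy = 4082.6, Σx² = 504
Sxx = Σx² − (Σx)²/n = 504 − 420.5 = 83.5
Sxy = Σxy − (Σx)(Σy)/n = 4082.6 − 3562.65 = 519.95
b = Sxy/Sxx = 519.95/83.5 = 6.226946
a = ȳ − b·x̄ = 61.425 − 6.226946·7.25 = 16.279641
ŷ(5) = 16.279641 + 6.226946·5 = 47.414371
residual = y − ŷ = 47.1 − 47.414371 = -0.314371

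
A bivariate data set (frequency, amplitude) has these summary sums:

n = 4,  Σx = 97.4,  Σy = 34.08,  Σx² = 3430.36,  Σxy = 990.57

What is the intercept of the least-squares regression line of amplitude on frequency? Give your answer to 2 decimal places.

Sxx = Σx² − (Σx)²/n = 3430.36 − 2371.69 = 1058.67
Sxy = Σxy − (Σx)(Σy)/n = 990.57 − 829.848 = 160.722
b = Sxy/Sxx = 160.722/1058.67 = 0.151815
a = ȳ − b·x̄ = 8.52 − 0.151815·24.35 = 4.823304

4.82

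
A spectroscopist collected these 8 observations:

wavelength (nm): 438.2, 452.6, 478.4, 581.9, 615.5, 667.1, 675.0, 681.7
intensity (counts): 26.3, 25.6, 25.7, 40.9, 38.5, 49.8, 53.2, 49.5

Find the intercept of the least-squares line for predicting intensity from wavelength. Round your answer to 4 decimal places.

n = 8, Σx = 4590.4, Σy = 309.5, Σxy = 185778.29, Σx² = 2708542.72
Sxx = Σx² − (Σx)²/n = 2708542.72 − 2633971.52 = 74571.2
Sxy = Σxy − (Σx)(Σy)/n = 185778.29 − 177591.1 = 8187.19
b = Sxy/Sxx = 8187.19/74571.2 = 0.109790
a = ȳ − b·x̄ = 38.6875 − 0.109790·573.8 = -24.310140

-24.3101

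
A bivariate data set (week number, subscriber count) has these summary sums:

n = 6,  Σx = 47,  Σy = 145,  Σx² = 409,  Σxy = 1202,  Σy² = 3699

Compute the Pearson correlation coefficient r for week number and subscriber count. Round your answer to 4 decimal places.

Sxx = Σx² − (Σx)²/n = 409 − 368.166667 = 40.833333
Sxy = Σxy − (Σx)(Σy)/n = 1202 − 1135.833333 = 66.166667
Syy = Σy² − (Σy)²/n = 3699 − 3504.166667 = 194.833333
r = Sxy/√(Sxx·Syy) = 66.166667/√(7955.694444) = 66.166667/89.194700 = 0.741823

0.7418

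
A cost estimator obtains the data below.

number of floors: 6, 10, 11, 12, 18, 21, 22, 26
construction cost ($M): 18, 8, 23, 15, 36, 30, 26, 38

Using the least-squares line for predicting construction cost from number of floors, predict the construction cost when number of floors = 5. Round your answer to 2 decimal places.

n = 8, Σx = 126, Σy = 194, Σxy = 3459, Σx² = 2326
Sxx = Σx² − (Σx)²/n = 2326 − 1984.5 = 341.5
Sxy = Σxy − (Σx)(Σy)/n = 3459 − 3055.5 = 403.5
b = Sxy/Sxx = 403.5/341.5 = 1.181552
a = ȳ − b·x̄ = 24.25 − 1.181552·15.75 = 5.640556
ŷ(5) = a + b·5 = 5.640556 + 1.181552·5 = 11.548316

11.55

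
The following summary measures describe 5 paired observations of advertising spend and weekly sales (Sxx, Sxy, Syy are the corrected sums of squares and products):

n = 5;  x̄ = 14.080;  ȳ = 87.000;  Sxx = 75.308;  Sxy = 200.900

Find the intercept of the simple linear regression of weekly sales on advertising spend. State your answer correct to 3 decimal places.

b = Sxy/Sxx = 200.9/75.308 = 2.667711
a = ȳ − b·x̄ = 87 − 2.667711·14.08 = 49.438625

49.439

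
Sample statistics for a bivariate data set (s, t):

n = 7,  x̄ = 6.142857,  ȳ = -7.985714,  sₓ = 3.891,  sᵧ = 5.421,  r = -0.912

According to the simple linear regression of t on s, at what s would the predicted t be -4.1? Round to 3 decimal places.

b = r · sᵧ/sₓ = -0.912 · 5.421/3.891 = -1.270612
a = ȳ − b·x̄ = -7.985714 − (-1.270612)·6.142857 = -0.180525
Set a + b·x = -4.1: x = (-4.1 − (-0.180525)) / (-1.270612) = 3.084714

3.085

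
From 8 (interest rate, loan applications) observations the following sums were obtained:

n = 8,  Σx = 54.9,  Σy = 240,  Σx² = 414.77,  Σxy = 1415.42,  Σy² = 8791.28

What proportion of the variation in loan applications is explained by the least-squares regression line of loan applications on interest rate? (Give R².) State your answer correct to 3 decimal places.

Sxx = Σx² − (Σx)²/n = 414.77 − 376.75125 = 38.01875
Sxy = Σxy − (Σx)(Σy)/n = 1415.42 − 1647 = -231.58
Syy = Σy² − (Σy)²/n = 8791.28 − 7200 = 1591.28
R² = Sxy²/(Sxx·Syy) = (-231.58)²/(38.01875·1591.28) = 0.886457

0.886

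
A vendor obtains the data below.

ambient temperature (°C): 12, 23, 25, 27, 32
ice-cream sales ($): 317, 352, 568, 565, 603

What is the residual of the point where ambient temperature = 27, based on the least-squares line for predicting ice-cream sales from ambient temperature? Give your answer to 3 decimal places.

34.099

n = 5, Σx = 119, Σy = 2405, Σxy = 60651, Σx² = 3051
Sxx = Σx² − (Σx)²/n = 3051 − 2832.2 = 218.8
Sxy = Σxy − (Σx)(Σy)/n = 60651 − 57239 = 3412
b = Sxy/Sxx = 3412/218.8 = 15.594150
a = ȳ − b·x̄ = 481 − 15.594150·23.8 = 109.859232
ŷ(27) = 109.859232 + 15.594150·27 = 530.901280
residual = y − ŷ = 565 − 530.901280 = 34.098720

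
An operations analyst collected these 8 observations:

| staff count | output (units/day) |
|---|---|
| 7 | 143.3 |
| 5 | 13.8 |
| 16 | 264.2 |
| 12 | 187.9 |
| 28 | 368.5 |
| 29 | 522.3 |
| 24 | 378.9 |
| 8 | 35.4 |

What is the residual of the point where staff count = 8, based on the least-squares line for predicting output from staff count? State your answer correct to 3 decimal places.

-61.735

n = 8, Σx = 129, Σy = 1914.3, Σxy = 42395.6, Σx² = 2739
Sxx = Σx² − (Σx)²/n = 2739 − 2080.125 = 658.875
Sxy = Σxy − (Σx)(Σy)/n = 42395.6 − 30868.0875 = 11527.5125
b = Sxy/Sxx = 11527.5125/658.875 = 17.495750
a = ȳ − b·x̄ = 239.2875 − 17.495750·16.125 = -42.831474
ŷ(8) = -42.831474 + 17.495750·8 = 97.134529
residual = y − ŷ = 35.4 − 97.134529 = -61.734529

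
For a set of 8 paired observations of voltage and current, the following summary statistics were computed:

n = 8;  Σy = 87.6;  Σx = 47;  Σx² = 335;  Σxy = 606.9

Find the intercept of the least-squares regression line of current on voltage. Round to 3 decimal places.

Sxx = Σx² − (Σx)²/n = 335 − 276.125 = 58.875
Sxy = Σxy − (Σx)(Σy)/n = 606.9 − 514.65 = 92.25
b = Sxy/Sxx = 92.25/58.875 = 1.566879
a = ȳ − b·x̄ = 10.95 − 1.566879·5.875 = 1.744586

1.745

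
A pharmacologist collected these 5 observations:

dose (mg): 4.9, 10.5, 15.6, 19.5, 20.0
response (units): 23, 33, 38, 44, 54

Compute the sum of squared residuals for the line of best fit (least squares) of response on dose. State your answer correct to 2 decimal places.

n = 5, Σx = 70.5, Σy = 192, Σxy = 2990, Σx² = 1157.87, Σy² = 7914
Sxx = Σx² − (Σx)²/n = 1157.87 − 994.05 = 163.82
Sxy = Σxy − (Σx)(Σy)/n = 2990 − 2707.2 = 282.8
Syy = Σy² − (Σy)²/n = 7914 − 7372.8 = 541.2
b = Sxy/Sxx = 282.8/163.82 = 1.726285
SSE = Syy − b·Sxy = 541.2 − 1.726285·282.8 = 53.006617

53.01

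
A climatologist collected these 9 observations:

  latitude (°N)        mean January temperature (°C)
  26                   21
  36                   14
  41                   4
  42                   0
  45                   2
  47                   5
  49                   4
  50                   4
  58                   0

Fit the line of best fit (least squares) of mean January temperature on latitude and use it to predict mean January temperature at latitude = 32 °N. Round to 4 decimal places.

13.5689

n = 9, Σx = 394, Σy = 54, Σxy = 1935, Σx² = 17916
Sxx = Σx² − (Σx)²/n = 17916 − 17248.444444 = 667.555556
Sxy = Σxy − (Σx)(Σy)/n = 1935 − 2364 = -429
b = Sxy/Sxx = -429/667.555556 = -0.642643
a = ȳ − b·x̄ = 6 − (-0.642643)·43.777778 = 34.133489
ŷ(32) = a + b·32 = 34.133489 + (-0.642643)·32 = 13.568908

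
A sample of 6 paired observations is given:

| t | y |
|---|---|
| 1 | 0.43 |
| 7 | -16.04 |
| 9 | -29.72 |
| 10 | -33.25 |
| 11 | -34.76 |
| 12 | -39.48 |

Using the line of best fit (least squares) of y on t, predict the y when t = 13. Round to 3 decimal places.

n = 6, Σx = 50, Σy = -152.82, Σxy = -1567.95, Σx² = 496
Sxx = Σx² − (Σx)²/n = 496 − 416.666667 = 79.333333
Sxy = Σxy − (Σx)(Σy)/n = -1567.95 − (-1273.5) = -294.45
b = Sxy/Sxx = -294.45/79.333333 = -3.711555
a = ȳ − b·x̄ = -25.47 − (-3.711555)·8.333333 = 5.459622
ŷ(13) = a + b·13 = 5.459622 + (-3.711555)·13 = -42.790588

-42.791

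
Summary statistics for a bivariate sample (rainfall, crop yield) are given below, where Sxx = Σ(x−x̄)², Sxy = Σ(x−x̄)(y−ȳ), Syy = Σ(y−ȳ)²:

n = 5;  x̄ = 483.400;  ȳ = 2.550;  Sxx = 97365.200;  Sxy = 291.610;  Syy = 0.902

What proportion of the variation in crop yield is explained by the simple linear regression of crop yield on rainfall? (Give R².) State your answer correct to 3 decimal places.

0.968

R² = Sxy²/(Sxx·Syy) = (291.61)²/(97365.2·0.902) = 0.968266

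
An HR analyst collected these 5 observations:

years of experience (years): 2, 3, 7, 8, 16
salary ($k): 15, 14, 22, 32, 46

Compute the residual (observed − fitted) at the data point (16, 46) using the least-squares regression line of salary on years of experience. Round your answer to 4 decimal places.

-0.5244

n = 5, Σx = 36, Σy = 129, Σxy = 1218, Σx² = 382
Sxx = Σx² − (Σx)²/n = 382 − 259.2 = 122.8
Sxy = Σxy − (Σx)(Σy)/n = 1218 − 928.8 = 289.2
b = Sxy/Sxx = 289.2/122.8 = 2.355049
a = ȳ − b·x̄ = 25.8 − 2.355049·7.2 = 8.843648
ŷ(16) = 8.843648 + 2.355049·16 = 46.524430
residual = y − ŷ = 46 − 46.524430 = -0.524430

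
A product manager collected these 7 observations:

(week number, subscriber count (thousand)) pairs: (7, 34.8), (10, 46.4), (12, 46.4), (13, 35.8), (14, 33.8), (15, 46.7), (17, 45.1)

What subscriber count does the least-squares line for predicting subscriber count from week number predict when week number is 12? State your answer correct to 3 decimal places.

40.963

n = 7, Σx = 88, Σy = 289, Σxy = 3670.2, Σx² = 1172
Sxx = Σx² − (Σx)²/n = 1172 − 1106.285714 = 65.714286
Sxy = Σxy − (Σx)(Σy)/n = 3670.2 − 3633.142857 = 37.057143
b = Sxy/Sxx = 37.057143/65.714286 = 0.563913
a = ȳ − b·x̄ = 41.285714 − 0.563913·12.571429 = 34.196522
ŷ(12) = a + b·12 = 34.196522 + 0.563913·12 = 40.963478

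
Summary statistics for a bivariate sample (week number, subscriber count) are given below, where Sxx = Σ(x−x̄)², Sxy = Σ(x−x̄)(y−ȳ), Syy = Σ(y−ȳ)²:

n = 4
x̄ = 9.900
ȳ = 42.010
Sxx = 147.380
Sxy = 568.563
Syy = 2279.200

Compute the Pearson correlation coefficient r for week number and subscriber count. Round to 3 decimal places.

0.981

r = Sxy/√(Sxx·Syy) = 568.563/√(335908.496) = 568.563/579.576135 = 0.980998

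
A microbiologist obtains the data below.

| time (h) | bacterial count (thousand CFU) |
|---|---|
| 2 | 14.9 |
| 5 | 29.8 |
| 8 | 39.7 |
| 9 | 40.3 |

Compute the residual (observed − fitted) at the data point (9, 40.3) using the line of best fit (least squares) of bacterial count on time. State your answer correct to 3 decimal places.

n = 4, Σx = 24, Σy = 124.7, Σxy = 859.1, Σx² = 174
Sxx = Σx² − (Σx)²/n = 174 − 144 = 30
Sxy = Σxy − (Σx)(Σy)/n = 859.1 − 748.2 = 110.9
b = Sxy/Sxx = 110.9/30 = 3.696667
a = ȳ − b·x̄ = 31.175 − 3.696667·6 = 8.995
ŷ(9) = 8.995 + 3.696667·9 = 42.265
residual = y − ŷ = 40.3 − 42.265 = -1.965

-1.965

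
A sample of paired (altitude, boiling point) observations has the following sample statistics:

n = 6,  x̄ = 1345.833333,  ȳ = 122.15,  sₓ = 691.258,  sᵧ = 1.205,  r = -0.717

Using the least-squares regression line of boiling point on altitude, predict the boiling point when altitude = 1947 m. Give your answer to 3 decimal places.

b = r · sᵧ/sₓ = -0.717 · 1.205/691.258 = -0.001250
a = ȳ − b·x̄ = 122.15 − (-0.001250)·1345.833333 = 123.832121
ŷ(1947) = a + b·1947 = 123.832121 + (-0.001250)·1947 = 121.398618

121.399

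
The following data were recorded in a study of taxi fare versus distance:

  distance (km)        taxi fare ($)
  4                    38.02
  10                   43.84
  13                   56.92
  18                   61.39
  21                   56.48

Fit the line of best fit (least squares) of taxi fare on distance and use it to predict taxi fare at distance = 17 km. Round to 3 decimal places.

n = 5, Σx = 66, Σy = 256.65, Σxy = 3621.54, Σx² = 1050
Sxx = Σx² − (Σx)²/n = 1050 − 871.2 = 178.8
Sxy = Σxy − (Σx)(Σy)/n = 3621.54 − 3387.78 = 233.76
b = Sxy/Sxx = 233.76/178.8 = 1.307383
a = ȳ − b·x̄ = 51.33 − 1.307383·13.2 = 34.072550
ŷ(17) = a + b·17 = 34.072550 + 1.307383·17 = 56.298054

56.298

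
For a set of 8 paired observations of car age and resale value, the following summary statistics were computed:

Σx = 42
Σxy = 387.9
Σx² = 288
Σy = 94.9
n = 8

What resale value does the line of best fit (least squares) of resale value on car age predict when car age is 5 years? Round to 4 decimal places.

12.2711

Sxx = Σx² − (Σx)²/n = 288 − 220.5 = 67.5
Sxy = Σxy − (Σx)(Σy)/n = 387.9 − 498.225 = -110.325
b = Sxy/Sxx = -110.325/67.5 = -1.634444
a = ȳ − b·x̄ = 11.8625 − (-1.634444)·5.25 = 20.443333
ŷ(5) = a + b·5 = 20.443333 + (-1.634444)·5 = 12.271111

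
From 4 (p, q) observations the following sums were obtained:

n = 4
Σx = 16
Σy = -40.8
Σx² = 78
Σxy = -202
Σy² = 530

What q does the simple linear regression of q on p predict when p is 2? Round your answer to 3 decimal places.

Sxx = Σx² − (Σx)²/n = 78 − 64 = 14
Sxy = Σxy − (Σx)(Σy)/n = -202 − (-163.2) = -38.8
b = Sxy/Sxx = -38.8/14 = -2.771429
a = ȳ − b·x̄ = -10.2 − (-2.771429)·4 = 0.885714
ŷ(2) = a + b·2 = 0.885714 + (-2.771429)·2 = -4.657143

-4.657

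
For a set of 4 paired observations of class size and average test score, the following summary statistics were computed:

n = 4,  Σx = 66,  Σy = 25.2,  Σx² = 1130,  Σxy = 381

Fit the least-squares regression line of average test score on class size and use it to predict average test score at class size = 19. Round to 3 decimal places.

Sxx = Σx² − (Σx)²/n = 1130 − 1089 = 41
Sxy = Σxy − (Σx)(Σy)/n = 381 − 415.8 = -34.8
b = Sxy/Sxx = -34.8/41 = -0.848780
a = ȳ − b·x̄ = 6.3 − (-0.848780)·16.5 = 20.304878
ŷ(19) = a + b·19 = 20.304878 + (-0.848780)·19 = 4.178049

4.178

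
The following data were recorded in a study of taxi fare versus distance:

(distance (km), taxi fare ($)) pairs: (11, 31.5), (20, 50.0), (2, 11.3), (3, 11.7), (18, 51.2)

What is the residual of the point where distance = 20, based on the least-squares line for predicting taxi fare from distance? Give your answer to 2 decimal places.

-2.71

n = 5, Σx = 54, Σy = 155.7, Σxy = 2325.8, Σx² = 858
Sxx = Σx² − (Σx)²/n = 858 − 583.2 = 274.8
Sxy = Σxy − (Σx)(Σy)/n = 2325.8 − 1681.56 = 644.24
b = Sxy/Sxx = 644.24/274.8 = 2.344396
a = ȳ − b·x̄ = 31.14 − 2.344396·10.8 = 5.820524
ŷ(20) = 5.820524 + 2.344396·20 = 52.708443
residual = y − ŷ = 50.0 − 52.708443 = -2.708443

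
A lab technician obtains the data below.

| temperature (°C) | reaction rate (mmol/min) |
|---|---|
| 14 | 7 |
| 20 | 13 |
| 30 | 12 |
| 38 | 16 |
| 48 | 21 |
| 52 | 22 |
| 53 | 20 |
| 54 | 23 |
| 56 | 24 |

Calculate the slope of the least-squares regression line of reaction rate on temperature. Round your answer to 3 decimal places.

0.357

n = 9, Σx = 365, Σy = 158, Σxy = 7124, Σx² = 16809
Sxx = Σx² − (Σx)²/n = 16809 − 14802.777778 = 2006.222222
Sxy = Σxy − (Σx)(Σy)/n = 7124 − 6407.777778 = 716.222222
b = Sxy/Sxx = 716.222222/2006.222222 = 0.357000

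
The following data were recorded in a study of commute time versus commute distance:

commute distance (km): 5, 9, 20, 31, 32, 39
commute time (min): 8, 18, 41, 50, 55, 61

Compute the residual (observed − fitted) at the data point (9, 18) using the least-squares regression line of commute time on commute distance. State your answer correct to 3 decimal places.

n = 6, Σx = 136, Σy = 233, Σxy = 6711, Σx² = 4012
Sxx = Σx² − (Σx)²/n = 4012 − 3082.666667 = 929.333333
Sxy = Σxy − (Σx)(Σy)/n = 6711 − 5281.333333 = 1429.666667
b = Sxy/Sxx = 1429.666667/929.333333 = 1.538379
a = ȳ − b·x̄ = 38.833333 − 1.538379·22.666667 = 3.963415
ŷ(9) = 3.963415 + 1.538379·9 = 17.808824
residual = y − ŷ = 18 − 17.808824 = 0.191176

0.191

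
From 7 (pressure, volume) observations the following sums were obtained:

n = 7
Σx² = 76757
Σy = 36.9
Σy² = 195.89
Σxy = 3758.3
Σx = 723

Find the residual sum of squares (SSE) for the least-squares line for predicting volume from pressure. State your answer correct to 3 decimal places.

0.028

Sxx = Σx² − (Σx)²/n = 76757 − 74675.571429 = 2081.428571
Sxy = Σxy − (Σx)(Σy)/n = 3758.3 − 3811.242857 = -52.942857
Syy = Σy² − (Σy)²/n = 195.89 − 194.515714 = 1.374286
b = Sxy/Sxx = -52.942857/2081.428571 = -0.025436
SSE = Syy − b·Sxy = 1.374286 − (-0.025436)·(-52.942857) = 0.027640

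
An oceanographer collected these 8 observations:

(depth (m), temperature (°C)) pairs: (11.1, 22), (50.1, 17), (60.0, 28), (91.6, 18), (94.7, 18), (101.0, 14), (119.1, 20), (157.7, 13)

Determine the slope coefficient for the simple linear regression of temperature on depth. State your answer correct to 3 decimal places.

n = 8, Σx = 685.3, Σy = 150, Σxy = 11975.4, Σx² = 72846.97
Sxx = Σx² − (Σx)²/n = 72846.97 − 58704.51125 = 14142.45875
Sxy = Σxy − (Σx)(Σy)/n = 11975.4 − 12849.375 = -873.975
b = Sxy/Sxx = -873.975/14142.45875 = -0.061798

-0.062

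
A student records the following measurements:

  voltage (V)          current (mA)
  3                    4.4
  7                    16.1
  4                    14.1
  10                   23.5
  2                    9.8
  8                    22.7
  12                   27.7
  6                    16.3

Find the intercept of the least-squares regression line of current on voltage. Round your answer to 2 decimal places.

n = 8, Σx = 52, Σy = 134.6, Σxy = 1048.7, Σx² = 422
Sxx = Σx² − (Σx)²/n = 422 − 338 = 84
Sxy = Σxy − (Σx)(Σy)/n = 1048.7 − 874.9 = 173.8
b = Sxy/Sxx = 173.8/84 = 2.069048
a = ȳ − b·x̄ = 16.825 − 2.069048·6.5 = 3.376190

3.38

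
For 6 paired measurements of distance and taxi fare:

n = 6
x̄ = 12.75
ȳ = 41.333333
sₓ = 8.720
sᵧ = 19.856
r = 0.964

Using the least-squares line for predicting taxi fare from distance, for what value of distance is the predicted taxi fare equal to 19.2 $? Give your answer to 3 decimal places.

b = r · sᵧ/sₓ = 0.964 · 19.856/8.72 = 2.195090
a = ȳ − b·x̄ = 41.333333 − 2.195090·12.75 = 13.345937
Set a + b·x = 19.2: x = (19.2 − 13.345937) / 2.195090 = 2.666890

2.667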